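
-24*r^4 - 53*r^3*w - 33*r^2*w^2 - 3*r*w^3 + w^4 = (-8*r + w)*(r + w)^2*(3*r + w)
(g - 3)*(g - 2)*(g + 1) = g^3 - 4*g^2 + g + 6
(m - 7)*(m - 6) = m^2 - 13*m + 42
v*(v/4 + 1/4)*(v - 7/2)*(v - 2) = v^4/4 - 9*v^3/8 + 3*v^2/8 + 7*v/4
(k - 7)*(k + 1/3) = k^2 - 20*k/3 - 7/3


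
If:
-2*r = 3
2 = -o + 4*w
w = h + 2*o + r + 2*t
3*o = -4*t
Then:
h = 5/2 - w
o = 4*w - 2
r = -3/2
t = 3/2 - 3*w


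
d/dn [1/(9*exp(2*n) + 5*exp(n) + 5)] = (-18*exp(n) - 5)*exp(n)/(9*exp(2*n) + 5*exp(n) + 5)^2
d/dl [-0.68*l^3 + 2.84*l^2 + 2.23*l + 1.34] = -2.04*l^2 + 5.68*l + 2.23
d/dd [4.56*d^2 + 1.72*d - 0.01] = 9.12*d + 1.72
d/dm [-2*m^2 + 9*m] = 9 - 4*m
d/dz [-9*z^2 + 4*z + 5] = 4 - 18*z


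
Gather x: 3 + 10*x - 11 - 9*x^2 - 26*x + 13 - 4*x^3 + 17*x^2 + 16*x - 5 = -4*x^3 + 8*x^2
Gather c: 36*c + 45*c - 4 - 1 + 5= 81*c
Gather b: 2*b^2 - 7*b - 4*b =2*b^2 - 11*b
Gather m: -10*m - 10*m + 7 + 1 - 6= 2 - 20*m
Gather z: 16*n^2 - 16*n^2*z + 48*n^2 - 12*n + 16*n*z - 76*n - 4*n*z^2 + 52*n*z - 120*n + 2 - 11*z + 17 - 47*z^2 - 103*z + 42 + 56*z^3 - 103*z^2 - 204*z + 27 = 64*n^2 - 208*n + 56*z^3 + z^2*(-4*n - 150) + z*(-16*n^2 + 68*n - 318) + 88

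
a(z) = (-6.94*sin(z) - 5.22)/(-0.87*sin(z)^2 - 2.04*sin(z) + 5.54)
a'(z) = (1.74*sin(z)*cos(z) + 2.04*cos(z))*(-6.94*sin(z) - 5.22)/(-0.87*sin(z)^2 - 2.04*sin(z) + 5.54)^2 - 6.94*cos(z)/(-0.87*sin(z)^2 - 2.04*sin(z) + 5.54) = (-9.0828*sin(z) + 3.0189*cos(2*z) - 52.1153)*cos(z)/(0.87*sin(z)^2 + 2.04*sin(z) - 5.54)^2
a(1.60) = -4.62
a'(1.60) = 0.27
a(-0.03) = -0.89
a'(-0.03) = -1.56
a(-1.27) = 0.21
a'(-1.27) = -0.30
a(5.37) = 0.04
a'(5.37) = -0.64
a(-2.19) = 0.07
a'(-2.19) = 0.60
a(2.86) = -1.46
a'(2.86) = 2.08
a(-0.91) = 0.04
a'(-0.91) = -0.64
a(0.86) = -3.00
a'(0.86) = -3.18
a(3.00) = -1.18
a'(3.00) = 1.82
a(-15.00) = -0.11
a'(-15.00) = 0.82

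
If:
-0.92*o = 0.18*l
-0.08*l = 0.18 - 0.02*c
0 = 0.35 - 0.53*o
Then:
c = -4.50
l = -3.38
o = 0.66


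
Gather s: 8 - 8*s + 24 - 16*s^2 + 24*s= -16*s^2 + 16*s + 32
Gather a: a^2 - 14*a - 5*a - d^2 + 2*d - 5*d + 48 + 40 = a^2 - 19*a - d^2 - 3*d + 88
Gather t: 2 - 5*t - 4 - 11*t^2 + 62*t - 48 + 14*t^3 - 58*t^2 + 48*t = 14*t^3 - 69*t^2 + 105*t - 50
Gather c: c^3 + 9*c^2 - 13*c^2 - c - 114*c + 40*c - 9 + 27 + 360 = c^3 - 4*c^2 - 75*c + 378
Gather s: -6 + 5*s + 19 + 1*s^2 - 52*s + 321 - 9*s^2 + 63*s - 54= -8*s^2 + 16*s + 280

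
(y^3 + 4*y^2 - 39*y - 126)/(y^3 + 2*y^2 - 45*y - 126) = (y^2 + y - 42)/(y^2 - y - 42)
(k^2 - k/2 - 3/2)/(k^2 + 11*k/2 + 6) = (2*k^2 - k - 3)/(2*k^2 + 11*k + 12)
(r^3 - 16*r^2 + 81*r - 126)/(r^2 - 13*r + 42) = r - 3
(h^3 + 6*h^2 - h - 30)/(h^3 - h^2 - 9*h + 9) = (h^2 + 3*h - 10)/(h^2 - 4*h + 3)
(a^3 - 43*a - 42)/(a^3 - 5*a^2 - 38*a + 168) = (a + 1)/(a - 4)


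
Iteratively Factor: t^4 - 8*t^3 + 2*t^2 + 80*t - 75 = (t - 5)*(t^3 - 3*t^2 - 13*t + 15) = (t - 5)^2*(t^2 + 2*t - 3) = (t - 5)^2*(t - 1)*(t + 3)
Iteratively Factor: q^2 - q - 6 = (q - 3)*(q + 2)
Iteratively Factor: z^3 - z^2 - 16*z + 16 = (z - 4)*(z^2 + 3*z - 4) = (z - 4)*(z - 1)*(z + 4)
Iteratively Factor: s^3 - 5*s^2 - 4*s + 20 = (s - 5)*(s^2 - 4) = (s - 5)*(s - 2)*(s + 2)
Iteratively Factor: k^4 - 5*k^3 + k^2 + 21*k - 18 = (k + 2)*(k^3 - 7*k^2 + 15*k - 9) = (k - 1)*(k + 2)*(k^2 - 6*k + 9) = (k - 3)*(k - 1)*(k + 2)*(k - 3)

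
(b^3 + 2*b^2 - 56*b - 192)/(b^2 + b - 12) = (b^2 - 2*b - 48)/(b - 3)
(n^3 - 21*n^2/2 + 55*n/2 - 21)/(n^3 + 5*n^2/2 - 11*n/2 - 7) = (2*n^2 - 17*n + 21)/(2*n^2 + 9*n + 7)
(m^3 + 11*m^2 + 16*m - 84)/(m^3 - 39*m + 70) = (m + 6)/(m - 5)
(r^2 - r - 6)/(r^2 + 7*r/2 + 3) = 2*(r - 3)/(2*r + 3)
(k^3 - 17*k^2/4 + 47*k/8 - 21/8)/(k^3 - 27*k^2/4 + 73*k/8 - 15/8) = (4*k^2 - 11*k + 7)/(4*k^2 - 21*k + 5)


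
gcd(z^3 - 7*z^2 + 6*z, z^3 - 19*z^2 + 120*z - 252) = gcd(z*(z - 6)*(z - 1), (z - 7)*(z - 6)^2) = z - 6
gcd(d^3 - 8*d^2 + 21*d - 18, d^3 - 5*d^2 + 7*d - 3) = d - 3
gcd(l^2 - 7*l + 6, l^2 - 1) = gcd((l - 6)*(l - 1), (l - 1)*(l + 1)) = l - 1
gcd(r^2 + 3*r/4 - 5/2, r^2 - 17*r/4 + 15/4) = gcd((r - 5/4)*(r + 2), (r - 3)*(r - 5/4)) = r - 5/4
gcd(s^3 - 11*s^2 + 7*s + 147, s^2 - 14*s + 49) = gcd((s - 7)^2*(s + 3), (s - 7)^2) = s^2 - 14*s + 49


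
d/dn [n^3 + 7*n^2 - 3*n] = 3*n^2 + 14*n - 3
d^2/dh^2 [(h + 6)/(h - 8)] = 28/(h - 8)^3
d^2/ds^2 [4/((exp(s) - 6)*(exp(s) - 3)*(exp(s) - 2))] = (36*exp(5*s) - 484*exp(4*s) + 2224*exp(3*s) - 3456*exp(2*s) - 1152*exp(s) + 5184)*exp(s)/(exp(9*s) - 33*exp(8*s) + 471*exp(7*s) - 3815*exp(6*s) + 19332*exp(5*s) - 63612*exp(4*s) + 136080*exp(3*s) - 182736*exp(2*s) + 139968*exp(s) - 46656)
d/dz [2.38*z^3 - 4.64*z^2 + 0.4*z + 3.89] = 7.14*z^2 - 9.28*z + 0.4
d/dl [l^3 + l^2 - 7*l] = 3*l^2 + 2*l - 7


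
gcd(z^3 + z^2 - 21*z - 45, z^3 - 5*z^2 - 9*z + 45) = z^2 - 2*z - 15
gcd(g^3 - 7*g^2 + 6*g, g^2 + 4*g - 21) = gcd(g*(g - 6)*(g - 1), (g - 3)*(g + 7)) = 1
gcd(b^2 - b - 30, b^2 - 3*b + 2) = 1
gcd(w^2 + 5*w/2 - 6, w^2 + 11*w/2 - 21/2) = w - 3/2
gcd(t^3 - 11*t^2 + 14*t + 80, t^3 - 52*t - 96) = t^2 - 6*t - 16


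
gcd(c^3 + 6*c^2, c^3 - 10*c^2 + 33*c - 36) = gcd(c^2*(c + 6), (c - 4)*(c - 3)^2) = 1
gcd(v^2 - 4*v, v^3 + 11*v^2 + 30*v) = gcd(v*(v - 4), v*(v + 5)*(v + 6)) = v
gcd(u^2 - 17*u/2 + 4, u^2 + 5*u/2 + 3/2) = 1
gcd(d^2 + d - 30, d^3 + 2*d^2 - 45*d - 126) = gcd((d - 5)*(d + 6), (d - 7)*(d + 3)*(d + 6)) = d + 6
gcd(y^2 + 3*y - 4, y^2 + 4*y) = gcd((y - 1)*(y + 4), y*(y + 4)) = y + 4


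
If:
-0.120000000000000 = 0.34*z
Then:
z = -0.35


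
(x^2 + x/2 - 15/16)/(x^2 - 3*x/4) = (x + 5/4)/x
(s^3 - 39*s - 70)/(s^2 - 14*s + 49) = (s^2 + 7*s + 10)/(s - 7)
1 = 1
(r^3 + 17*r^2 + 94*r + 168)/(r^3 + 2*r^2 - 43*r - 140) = (r^2 + 13*r + 42)/(r^2 - 2*r - 35)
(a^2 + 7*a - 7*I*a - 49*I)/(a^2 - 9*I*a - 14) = (a + 7)/(a - 2*I)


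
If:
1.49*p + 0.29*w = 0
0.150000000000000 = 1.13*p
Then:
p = 0.13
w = -0.68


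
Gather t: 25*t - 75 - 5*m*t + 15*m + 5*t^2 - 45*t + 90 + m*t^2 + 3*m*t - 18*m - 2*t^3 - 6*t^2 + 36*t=-3*m - 2*t^3 + t^2*(m - 1) + t*(16 - 2*m) + 15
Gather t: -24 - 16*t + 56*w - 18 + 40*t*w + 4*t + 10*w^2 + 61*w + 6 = t*(40*w - 12) + 10*w^2 + 117*w - 36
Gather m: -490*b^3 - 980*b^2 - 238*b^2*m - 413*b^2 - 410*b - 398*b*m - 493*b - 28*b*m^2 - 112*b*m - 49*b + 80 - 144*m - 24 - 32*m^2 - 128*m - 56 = -490*b^3 - 1393*b^2 - 952*b + m^2*(-28*b - 32) + m*(-238*b^2 - 510*b - 272)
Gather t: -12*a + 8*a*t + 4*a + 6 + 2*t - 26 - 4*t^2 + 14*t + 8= -8*a - 4*t^2 + t*(8*a + 16) - 12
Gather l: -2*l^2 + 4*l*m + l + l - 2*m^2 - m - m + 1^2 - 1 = -2*l^2 + l*(4*m + 2) - 2*m^2 - 2*m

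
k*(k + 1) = k^2 + k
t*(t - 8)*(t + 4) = t^3 - 4*t^2 - 32*t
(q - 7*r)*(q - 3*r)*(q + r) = q^3 - 9*q^2*r + 11*q*r^2 + 21*r^3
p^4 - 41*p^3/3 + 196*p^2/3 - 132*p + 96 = (p - 6)*(p - 3)*(p - 8/3)*(p - 2)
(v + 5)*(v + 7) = v^2 + 12*v + 35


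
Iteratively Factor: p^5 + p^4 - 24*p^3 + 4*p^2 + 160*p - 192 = (p - 3)*(p^4 + 4*p^3 - 12*p^2 - 32*p + 64) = (p - 3)*(p + 4)*(p^3 - 12*p + 16) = (p - 3)*(p - 2)*(p + 4)*(p^2 + 2*p - 8) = (p - 3)*(p - 2)^2*(p + 4)*(p + 4)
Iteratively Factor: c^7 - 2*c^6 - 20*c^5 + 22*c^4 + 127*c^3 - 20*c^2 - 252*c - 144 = (c - 4)*(c^6 + 2*c^5 - 12*c^4 - 26*c^3 + 23*c^2 + 72*c + 36) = (c - 4)*(c - 2)*(c^5 + 4*c^4 - 4*c^3 - 34*c^2 - 45*c - 18) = (c - 4)*(c - 2)*(c + 1)*(c^4 + 3*c^3 - 7*c^2 - 27*c - 18) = (c - 4)*(c - 2)*(c + 1)^2*(c^3 + 2*c^2 - 9*c - 18) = (c - 4)*(c - 3)*(c - 2)*(c + 1)^2*(c^2 + 5*c + 6) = (c - 4)*(c - 3)*(c - 2)*(c + 1)^2*(c + 2)*(c + 3)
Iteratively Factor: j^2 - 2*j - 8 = (j + 2)*(j - 4)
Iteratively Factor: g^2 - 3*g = (g - 3)*(g)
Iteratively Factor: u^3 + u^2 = (u)*(u^2 + u) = u*(u + 1)*(u)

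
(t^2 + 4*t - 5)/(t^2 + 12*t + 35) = (t - 1)/(t + 7)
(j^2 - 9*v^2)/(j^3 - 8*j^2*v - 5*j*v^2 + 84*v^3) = (j - 3*v)/(j^2 - 11*j*v + 28*v^2)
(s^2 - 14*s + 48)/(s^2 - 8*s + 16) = (s^2 - 14*s + 48)/(s^2 - 8*s + 16)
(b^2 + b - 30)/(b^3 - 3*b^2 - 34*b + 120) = 1/(b - 4)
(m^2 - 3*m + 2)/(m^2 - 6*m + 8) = (m - 1)/(m - 4)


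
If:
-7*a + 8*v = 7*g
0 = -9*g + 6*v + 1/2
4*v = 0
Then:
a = -1/18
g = 1/18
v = 0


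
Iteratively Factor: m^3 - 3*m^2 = (m)*(m^2 - 3*m) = m*(m - 3)*(m)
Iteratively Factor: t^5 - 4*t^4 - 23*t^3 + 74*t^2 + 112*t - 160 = (t - 5)*(t^4 + t^3 - 18*t^2 - 16*t + 32) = (t - 5)*(t - 4)*(t^3 + 5*t^2 + 2*t - 8) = (t - 5)*(t - 4)*(t + 2)*(t^2 + 3*t - 4) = (t - 5)*(t - 4)*(t - 1)*(t + 2)*(t + 4)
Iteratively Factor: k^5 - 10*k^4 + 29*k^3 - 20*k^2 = (k)*(k^4 - 10*k^3 + 29*k^2 - 20*k) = k*(k - 4)*(k^3 - 6*k^2 + 5*k) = k*(k - 5)*(k - 4)*(k^2 - k) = k*(k - 5)*(k - 4)*(k - 1)*(k)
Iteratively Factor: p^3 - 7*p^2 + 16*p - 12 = (p - 2)*(p^2 - 5*p + 6) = (p - 3)*(p - 2)*(p - 2)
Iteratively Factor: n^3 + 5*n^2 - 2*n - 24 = (n + 3)*(n^2 + 2*n - 8) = (n - 2)*(n + 3)*(n + 4)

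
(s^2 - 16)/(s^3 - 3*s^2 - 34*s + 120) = (s + 4)/(s^2 + s - 30)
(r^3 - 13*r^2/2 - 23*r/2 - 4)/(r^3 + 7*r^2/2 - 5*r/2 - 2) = (r^2 - 7*r - 8)/(r^2 + 3*r - 4)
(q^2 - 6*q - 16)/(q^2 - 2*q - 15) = (-q^2 + 6*q + 16)/(-q^2 + 2*q + 15)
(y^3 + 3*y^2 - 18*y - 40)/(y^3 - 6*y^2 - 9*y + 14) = (y^2 + y - 20)/(y^2 - 8*y + 7)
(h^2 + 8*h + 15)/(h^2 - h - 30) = (h + 3)/(h - 6)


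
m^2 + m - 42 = (m - 6)*(m + 7)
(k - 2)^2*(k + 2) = k^3 - 2*k^2 - 4*k + 8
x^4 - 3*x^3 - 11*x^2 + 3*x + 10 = (x - 5)*(x - 1)*(x + 1)*(x + 2)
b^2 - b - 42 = (b - 7)*(b + 6)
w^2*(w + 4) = w^3 + 4*w^2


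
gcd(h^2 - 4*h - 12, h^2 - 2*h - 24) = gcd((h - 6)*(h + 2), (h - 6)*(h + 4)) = h - 6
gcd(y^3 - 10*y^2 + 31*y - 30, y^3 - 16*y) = 1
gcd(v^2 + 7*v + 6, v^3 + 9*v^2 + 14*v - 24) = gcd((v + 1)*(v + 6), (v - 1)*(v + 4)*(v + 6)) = v + 6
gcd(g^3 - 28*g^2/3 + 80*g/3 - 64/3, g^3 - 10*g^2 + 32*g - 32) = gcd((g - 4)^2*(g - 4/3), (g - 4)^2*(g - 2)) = g^2 - 8*g + 16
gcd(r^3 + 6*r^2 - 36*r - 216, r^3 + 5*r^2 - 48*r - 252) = r^2 + 12*r + 36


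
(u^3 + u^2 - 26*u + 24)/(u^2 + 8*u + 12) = (u^2 - 5*u + 4)/(u + 2)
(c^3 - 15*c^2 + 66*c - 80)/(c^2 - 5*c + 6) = (c^2 - 13*c + 40)/(c - 3)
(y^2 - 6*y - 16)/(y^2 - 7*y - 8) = (y + 2)/(y + 1)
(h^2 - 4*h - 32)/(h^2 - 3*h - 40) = (h + 4)/(h + 5)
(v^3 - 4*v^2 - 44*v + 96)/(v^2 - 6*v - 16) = (v^2 + 4*v - 12)/(v + 2)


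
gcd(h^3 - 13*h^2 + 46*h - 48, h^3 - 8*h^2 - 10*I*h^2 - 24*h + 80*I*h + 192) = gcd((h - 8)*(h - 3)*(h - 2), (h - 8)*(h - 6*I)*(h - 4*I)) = h - 8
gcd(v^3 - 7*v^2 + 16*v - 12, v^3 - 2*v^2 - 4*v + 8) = v^2 - 4*v + 4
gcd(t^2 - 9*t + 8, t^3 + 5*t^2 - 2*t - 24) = 1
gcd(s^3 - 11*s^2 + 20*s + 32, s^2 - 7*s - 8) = s^2 - 7*s - 8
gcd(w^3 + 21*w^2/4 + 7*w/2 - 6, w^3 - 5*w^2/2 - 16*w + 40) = w + 4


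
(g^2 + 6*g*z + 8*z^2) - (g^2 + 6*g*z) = 8*z^2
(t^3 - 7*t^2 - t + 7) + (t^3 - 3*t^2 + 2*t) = 2*t^3 - 10*t^2 + t + 7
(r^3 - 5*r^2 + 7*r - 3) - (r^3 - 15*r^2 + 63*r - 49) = 10*r^2 - 56*r + 46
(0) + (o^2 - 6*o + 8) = o^2 - 6*o + 8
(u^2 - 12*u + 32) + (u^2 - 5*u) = 2*u^2 - 17*u + 32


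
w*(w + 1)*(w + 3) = w^3 + 4*w^2 + 3*w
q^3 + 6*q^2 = q^2*(q + 6)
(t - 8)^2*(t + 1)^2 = t^4 - 14*t^3 + 33*t^2 + 112*t + 64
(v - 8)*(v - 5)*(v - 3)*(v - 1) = v^4 - 17*v^3 + 95*v^2 - 199*v + 120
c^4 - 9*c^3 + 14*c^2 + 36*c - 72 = (c - 6)*(c - 3)*(c - 2)*(c + 2)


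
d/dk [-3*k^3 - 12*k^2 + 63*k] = -9*k^2 - 24*k + 63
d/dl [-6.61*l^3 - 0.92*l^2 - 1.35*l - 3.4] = -19.83*l^2 - 1.84*l - 1.35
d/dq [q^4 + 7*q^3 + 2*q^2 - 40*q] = 4*q^3 + 21*q^2 + 4*q - 40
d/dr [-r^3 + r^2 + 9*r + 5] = -3*r^2 + 2*r + 9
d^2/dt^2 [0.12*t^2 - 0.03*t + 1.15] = 0.240000000000000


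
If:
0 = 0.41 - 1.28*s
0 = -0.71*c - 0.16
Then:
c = -0.23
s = 0.32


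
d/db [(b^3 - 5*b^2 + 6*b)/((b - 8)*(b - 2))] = (b^2 - 16*b + 24)/(b^2 - 16*b + 64)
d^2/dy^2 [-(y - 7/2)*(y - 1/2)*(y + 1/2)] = 7 - 6*y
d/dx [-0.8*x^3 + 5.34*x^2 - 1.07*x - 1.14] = -2.4*x^2 + 10.68*x - 1.07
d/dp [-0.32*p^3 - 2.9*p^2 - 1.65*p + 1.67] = -0.96*p^2 - 5.8*p - 1.65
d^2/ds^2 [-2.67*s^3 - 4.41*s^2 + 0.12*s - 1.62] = -16.02*s - 8.82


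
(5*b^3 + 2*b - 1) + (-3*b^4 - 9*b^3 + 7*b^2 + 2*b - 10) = -3*b^4 - 4*b^3 + 7*b^2 + 4*b - 11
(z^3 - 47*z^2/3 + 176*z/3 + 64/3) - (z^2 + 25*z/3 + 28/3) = z^3 - 50*z^2/3 + 151*z/3 + 12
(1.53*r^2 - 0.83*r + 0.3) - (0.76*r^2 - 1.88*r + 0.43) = 0.77*r^2 + 1.05*r - 0.13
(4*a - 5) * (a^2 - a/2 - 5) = 4*a^3 - 7*a^2 - 35*a/2 + 25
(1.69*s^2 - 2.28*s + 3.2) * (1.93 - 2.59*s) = -4.3771*s^3 + 9.1669*s^2 - 12.6884*s + 6.176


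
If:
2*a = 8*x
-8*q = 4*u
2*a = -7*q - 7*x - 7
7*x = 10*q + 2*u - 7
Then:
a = -364/139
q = 56/139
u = -112/139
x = -91/139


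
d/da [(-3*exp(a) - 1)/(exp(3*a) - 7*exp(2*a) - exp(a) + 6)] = (-(3*exp(a) + 1)*(-3*exp(2*a) + 14*exp(a) + 1) - 3*exp(3*a) + 21*exp(2*a) + 3*exp(a) - 18)*exp(a)/(exp(3*a) - 7*exp(2*a) - exp(a) + 6)^2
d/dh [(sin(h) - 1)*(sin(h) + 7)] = 2*(sin(h) + 3)*cos(h)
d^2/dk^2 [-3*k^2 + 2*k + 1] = -6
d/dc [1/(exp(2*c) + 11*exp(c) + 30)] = (-2*exp(c) - 11)*exp(c)/(exp(2*c) + 11*exp(c) + 30)^2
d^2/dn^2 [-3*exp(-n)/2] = -3*exp(-n)/2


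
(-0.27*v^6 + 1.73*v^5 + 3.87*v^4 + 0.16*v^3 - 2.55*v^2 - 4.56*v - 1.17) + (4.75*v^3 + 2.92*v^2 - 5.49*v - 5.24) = -0.27*v^6 + 1.73*v^5 + 3.87*v^4 + 4.91*v^3 + 0.37*v^2 - 10.05*v - 6.41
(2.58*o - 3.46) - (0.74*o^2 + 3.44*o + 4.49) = -0.74*o^2 - 0.86*o - 7.95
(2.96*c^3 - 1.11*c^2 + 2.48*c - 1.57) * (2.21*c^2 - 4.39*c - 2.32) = 6.5416*c^5 - 15.4475*c^4 + 3.4865*c^3 - 11.7817*c^2 + 1.1387*c + 3.6424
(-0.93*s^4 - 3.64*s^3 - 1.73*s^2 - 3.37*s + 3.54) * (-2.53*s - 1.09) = 2.3529*s^5 + 10.2229*s^4 + 8.3445*s^3 + 10.4118*s^2 - 5.2829*s - 3.8586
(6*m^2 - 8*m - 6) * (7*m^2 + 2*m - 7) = 42*m^4 - 44*m^3 - 100*m^2 + 44*m + 42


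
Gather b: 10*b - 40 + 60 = 10*b + 20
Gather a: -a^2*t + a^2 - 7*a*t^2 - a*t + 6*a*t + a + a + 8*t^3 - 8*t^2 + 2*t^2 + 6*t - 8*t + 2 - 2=a^2*(1 - t) + a*(-7*t^2 + 5*t + 2) + 8*t^3 - 6*t^2 - 2*t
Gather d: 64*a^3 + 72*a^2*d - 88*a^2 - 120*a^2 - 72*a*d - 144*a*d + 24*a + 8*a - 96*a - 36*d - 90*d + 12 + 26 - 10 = 64*a^3 - 208*a^2 - 64*a + d*(72*a^2 - 216*a - 126) + 28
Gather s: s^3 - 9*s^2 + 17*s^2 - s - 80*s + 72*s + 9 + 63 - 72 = s^3 + 8*s^2 - 9*s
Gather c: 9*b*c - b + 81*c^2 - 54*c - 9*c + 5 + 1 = -b + 81*c^2 + c*(9*b - 63) + 6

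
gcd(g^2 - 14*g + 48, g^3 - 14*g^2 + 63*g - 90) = g - 6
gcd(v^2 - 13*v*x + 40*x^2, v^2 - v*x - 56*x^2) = -v + 8*x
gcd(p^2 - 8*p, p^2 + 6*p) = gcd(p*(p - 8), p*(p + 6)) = p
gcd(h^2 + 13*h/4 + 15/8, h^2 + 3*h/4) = h + 3/4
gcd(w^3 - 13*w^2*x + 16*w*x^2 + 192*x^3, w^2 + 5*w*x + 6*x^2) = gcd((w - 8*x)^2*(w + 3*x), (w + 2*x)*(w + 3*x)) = w + 3*x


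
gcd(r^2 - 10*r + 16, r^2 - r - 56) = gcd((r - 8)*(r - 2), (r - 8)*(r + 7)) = r - 8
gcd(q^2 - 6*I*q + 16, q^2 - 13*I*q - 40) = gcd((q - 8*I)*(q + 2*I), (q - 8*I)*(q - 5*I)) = q - 8*I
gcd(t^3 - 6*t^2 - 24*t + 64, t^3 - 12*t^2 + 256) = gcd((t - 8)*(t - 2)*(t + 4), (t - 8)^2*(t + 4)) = t^2 - 4*t - 32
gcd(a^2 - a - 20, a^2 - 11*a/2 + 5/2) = a - 5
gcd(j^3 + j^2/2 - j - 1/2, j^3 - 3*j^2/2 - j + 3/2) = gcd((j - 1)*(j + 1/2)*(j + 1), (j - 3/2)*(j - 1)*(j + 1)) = j^2 - 1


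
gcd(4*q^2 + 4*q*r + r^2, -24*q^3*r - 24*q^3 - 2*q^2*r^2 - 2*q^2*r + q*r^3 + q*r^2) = 1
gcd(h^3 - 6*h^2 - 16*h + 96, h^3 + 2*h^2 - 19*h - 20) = h - 4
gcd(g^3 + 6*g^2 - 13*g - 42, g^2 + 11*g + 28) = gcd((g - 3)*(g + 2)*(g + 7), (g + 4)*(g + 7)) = g + 7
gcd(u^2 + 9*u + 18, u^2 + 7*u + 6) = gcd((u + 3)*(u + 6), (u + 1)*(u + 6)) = u + 6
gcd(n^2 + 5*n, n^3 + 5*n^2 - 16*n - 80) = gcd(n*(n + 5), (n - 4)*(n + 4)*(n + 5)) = n + 5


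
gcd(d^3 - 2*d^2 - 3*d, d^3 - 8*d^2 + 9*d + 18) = d^2 - 2*d - 3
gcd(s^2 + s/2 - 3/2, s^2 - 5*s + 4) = s - 1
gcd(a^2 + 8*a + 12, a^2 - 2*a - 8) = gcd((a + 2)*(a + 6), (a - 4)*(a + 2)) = a + 2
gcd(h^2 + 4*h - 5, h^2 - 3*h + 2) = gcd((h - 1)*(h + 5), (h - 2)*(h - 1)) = h - 1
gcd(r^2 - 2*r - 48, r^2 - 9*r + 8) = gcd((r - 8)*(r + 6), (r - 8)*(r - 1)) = r - 8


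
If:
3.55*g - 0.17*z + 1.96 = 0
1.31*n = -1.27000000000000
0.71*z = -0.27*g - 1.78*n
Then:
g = -0.43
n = -0.97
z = 2.59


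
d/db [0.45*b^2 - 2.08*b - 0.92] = 0.9*b - 2.08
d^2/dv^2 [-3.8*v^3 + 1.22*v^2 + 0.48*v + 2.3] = 2.44 - 22.8*v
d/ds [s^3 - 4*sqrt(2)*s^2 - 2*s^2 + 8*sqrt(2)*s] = 3*s^2 - 8*sqrt(2)*s - 4*s + 8*sqrt(2)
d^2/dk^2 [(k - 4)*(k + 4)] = 2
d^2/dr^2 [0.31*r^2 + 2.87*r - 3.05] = 0.620000000000000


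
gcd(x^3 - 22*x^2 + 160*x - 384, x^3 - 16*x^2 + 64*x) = x^2 - 16*x + 64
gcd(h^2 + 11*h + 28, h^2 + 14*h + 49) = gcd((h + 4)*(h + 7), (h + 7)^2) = h + 7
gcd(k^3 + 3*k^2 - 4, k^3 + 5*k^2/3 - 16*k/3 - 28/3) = k^2 + 4*k + 4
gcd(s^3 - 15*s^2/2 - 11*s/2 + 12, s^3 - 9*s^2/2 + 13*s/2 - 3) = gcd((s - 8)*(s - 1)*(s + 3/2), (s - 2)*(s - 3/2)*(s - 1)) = s - 1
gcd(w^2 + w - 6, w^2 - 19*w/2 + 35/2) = 1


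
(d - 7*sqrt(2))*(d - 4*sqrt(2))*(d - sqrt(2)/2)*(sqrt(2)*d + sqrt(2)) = sqrt(2)*d^4 - 23*d^3 + sqrt(2)*d^3 - 23*d^2 + 67*sqrt(2)*d^2 - 56*d + 67*sqrt(2)*d - 56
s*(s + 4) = s^2 + 4*s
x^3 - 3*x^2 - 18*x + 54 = (x - 3)*(x - 3*sqrt(2))*(x + 3*sqrt(2))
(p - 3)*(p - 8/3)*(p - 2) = p^3 - 23*p^2/3 + 58*p/3 - 16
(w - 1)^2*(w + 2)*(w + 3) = w^4 + 3*w^3 - 3*w^2 - 7*w + 6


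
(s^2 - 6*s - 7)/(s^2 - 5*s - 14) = (s + 1)/(s + 2)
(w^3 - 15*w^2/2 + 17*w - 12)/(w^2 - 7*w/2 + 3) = w - 4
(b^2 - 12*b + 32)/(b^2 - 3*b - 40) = (b - 4)/(b + 5)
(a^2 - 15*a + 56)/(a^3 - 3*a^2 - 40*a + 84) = (a - 8)/(a^2 + 4*a - 12)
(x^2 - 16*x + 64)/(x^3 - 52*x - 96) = (x - 8)/(x^2 + 8*x + 12)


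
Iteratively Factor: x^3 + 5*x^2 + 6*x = (x)*(x^2 + 5*x + 6) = x*(x + 3)*(x + 2)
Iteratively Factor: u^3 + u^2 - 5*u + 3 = (u - 1)*(u^2 + 2*u - 3) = (u - 1)^2*(u + 3)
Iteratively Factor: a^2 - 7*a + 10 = (a - 2)*(a - 5)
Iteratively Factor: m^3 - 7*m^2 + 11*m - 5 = (m - 1)*(m^2 - 6*m + 5) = (m - 5)*(m - 1)*(m - 1)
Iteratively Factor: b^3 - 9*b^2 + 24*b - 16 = (b - 4)*(b^2 - 5*b + 4) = (b - 4)^2*(b - 1)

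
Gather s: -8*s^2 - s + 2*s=-8*s^2 + s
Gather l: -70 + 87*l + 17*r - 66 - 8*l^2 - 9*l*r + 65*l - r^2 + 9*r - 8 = -8*l^2 + l*(152 - 9*r) - r^2 + 26*r - 144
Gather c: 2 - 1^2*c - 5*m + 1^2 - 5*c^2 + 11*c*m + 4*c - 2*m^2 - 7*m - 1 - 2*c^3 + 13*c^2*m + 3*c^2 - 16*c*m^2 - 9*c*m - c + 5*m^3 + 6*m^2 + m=-2*c^3 + c^2*(13*m - 2) + c*(-16*m^2 + 2*m + 2) + 5*m^3 + 4*m^2 - 11*m + 2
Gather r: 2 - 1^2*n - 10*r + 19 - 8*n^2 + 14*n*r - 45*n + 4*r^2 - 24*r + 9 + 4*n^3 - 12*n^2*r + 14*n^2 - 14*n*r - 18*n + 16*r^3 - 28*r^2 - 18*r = 4*n^3 + 6*n^2 - 64*n + 16*r^3 - 24*r^2 + r*(-12*n^2 - 52) + 30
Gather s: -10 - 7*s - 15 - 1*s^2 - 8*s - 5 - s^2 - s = -2*s^2 - 16*s - 30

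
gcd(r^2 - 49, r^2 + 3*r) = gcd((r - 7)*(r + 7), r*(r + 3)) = 1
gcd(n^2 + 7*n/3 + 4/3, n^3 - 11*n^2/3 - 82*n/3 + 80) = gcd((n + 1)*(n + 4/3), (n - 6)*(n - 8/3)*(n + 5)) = 1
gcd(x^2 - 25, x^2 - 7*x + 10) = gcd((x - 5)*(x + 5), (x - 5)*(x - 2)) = x - 5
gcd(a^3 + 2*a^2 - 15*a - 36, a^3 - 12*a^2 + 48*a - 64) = a - 4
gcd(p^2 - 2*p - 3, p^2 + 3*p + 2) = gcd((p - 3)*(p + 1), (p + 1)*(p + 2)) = p + 1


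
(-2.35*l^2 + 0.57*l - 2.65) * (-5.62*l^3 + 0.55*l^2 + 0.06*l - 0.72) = 13.207*l^5 - 4.4959*l^4 + 15.0655*l^3 + 0.2687*l^2 - 0.5694*l + 1.908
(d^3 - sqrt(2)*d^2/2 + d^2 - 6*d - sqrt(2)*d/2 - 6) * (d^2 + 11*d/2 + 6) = d^5 - sqrt(2)*d^4/2 + 13*d^4/2 - 13*sqrt(2)*d^3/4 + 11*d^3/2 - 33*d^2 - 23*sqrt(2)*d^2/4 - 69*d - 3*sqrt(2)*d - 36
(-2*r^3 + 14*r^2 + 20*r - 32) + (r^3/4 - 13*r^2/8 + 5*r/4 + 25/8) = -7*r^3/4 + 99*r^2/8 + 85*r/4 - 231/8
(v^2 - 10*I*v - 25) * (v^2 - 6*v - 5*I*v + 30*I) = v^4 - 6*v^3 - 15*I*v^3 - 75*v^2 + 90*I*v^2 + 450*v + 125*I*v - 750*I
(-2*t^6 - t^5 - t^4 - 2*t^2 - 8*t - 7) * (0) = 0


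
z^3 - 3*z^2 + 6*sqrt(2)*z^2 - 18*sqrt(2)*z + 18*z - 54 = (z - 3)*(z + 3*sqrt(2))^2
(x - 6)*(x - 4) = x^2 - 10*x + 24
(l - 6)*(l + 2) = l^2 - 4*l - 12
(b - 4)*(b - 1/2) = b^2 - 9*b/2 + 2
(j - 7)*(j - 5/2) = j^2 - 19*j/2 + 35/2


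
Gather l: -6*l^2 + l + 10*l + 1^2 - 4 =-6*l^2 + 11*l - 3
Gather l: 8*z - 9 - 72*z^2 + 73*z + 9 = -72*z^2 + 81*z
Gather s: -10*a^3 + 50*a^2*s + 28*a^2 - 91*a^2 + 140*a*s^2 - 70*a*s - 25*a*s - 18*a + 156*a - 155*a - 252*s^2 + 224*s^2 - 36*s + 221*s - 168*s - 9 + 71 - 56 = -10*a^3 - 63*a^2 - 17*a + s^2*(140*a - 28) + s*(50*a^2 - 95*a + 17) + 6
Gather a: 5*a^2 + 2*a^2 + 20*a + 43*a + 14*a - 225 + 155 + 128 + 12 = 7*a^2 + 77*a + 70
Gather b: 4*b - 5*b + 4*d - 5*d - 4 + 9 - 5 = -b - d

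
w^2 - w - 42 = (w - 7)*(w + 6)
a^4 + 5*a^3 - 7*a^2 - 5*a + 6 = (a - 1)^2*(a + 1)*(a + 6)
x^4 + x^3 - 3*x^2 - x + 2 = (x - 1)^2*(x + 1)*(x + 2)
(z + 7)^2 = z^2 + 14*z + 49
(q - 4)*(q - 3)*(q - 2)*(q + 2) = q^4 - 7*q^3 + 8*q^2 + 28*q - 48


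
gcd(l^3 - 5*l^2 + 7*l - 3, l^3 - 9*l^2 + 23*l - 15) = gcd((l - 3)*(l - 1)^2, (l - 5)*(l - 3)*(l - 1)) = l^2 - 4*l + 3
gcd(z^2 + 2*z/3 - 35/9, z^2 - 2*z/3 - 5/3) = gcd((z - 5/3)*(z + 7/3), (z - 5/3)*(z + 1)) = z - 5/3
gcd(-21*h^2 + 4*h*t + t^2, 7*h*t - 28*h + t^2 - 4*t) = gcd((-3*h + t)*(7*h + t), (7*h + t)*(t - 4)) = 7*h + t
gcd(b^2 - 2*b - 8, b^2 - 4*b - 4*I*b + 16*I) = b - 4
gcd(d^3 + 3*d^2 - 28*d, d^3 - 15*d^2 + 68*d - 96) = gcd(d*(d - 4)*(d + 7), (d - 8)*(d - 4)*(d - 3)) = d - 4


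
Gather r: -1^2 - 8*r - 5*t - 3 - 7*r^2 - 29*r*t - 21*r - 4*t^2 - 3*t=-7*r^2 + r*(-29*t - 29) - 4*t^2 - 8*t - 4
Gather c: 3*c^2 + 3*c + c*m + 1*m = 3*c^2 + c*(m + 3) + m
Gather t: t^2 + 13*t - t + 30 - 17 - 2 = t^2 + 12*t + 11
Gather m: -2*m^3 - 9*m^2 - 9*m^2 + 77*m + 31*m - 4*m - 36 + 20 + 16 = -2*m^3 - 18*m^2 + 104*m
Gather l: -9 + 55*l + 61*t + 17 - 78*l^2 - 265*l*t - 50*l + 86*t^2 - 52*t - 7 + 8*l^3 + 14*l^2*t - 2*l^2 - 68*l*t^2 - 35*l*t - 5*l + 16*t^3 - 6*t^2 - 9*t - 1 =8*l^3 + l^2*(14*t - 80) + l*(-68*t^2 - 300*t) + 16*t^3 + 80*t^2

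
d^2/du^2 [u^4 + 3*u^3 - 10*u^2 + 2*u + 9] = 12*u^2 + 18*u - 20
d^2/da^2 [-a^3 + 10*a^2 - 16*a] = 20 - 6*a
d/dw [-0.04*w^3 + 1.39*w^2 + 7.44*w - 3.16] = -0.12*w^2 + 2.78*w + 7.44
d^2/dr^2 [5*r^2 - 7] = 10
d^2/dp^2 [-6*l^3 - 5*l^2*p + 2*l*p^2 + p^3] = 4*l + 6*p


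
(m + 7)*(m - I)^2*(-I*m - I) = -I*m^4 - 2*m^3 - 8*I*m^3 - 16*m^2 - 6*I*m^2 - 14*m + 8*I*m + 7*I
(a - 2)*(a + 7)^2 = a^3 + 12*a^2 + 21*a - 98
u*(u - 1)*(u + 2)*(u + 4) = u^4 + 5*u^3 + 2*u^2 - 8*u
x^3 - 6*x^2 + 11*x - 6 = (x - 3)*(x - 2)*(x - 1)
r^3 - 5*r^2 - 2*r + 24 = (r - 4)*(r - 3)*(r + 2)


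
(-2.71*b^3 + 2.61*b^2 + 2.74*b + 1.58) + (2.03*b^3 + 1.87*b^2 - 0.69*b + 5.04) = -0.68*b^3 + 4.48*b^2 + 2.05*b + 6.62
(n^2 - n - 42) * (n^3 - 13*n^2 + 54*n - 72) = n^5 - 14*n^4 + 25*n^3 + 420*n^2 - 2196*n + 3024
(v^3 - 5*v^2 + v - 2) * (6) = 6*v^3 - 30*v^2 + 6*v - 12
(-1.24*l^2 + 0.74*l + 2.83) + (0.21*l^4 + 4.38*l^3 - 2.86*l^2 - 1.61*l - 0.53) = 0.21*l^4 + 4.38*l^3 - 4.1*l^2 - 0.87*l + 2.3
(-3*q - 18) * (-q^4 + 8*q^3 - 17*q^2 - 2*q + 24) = 3*q^5 - 6*q^4 - 93*q^3 + 312*q^2 - 36*q - 432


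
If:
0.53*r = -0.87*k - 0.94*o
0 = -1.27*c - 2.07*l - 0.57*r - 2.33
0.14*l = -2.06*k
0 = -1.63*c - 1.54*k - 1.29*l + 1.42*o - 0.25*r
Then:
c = 1.28836190807553 - 0.782023008813424*r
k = 0.130216863012014 - 0.0138932721183403*r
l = 0.204429575455579*r - 1.91604812717677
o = -0.550971120486217*r - 0.120519862574949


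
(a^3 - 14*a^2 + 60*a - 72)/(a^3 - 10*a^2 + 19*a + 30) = (a^2 - 8*a + 12)/(a^2 - 4*a - 5)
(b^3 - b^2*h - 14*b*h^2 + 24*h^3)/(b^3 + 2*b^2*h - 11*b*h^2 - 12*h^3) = (b - 2*h)/(b + h)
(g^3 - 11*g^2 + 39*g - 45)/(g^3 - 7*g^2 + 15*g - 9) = (g - 5)/(g - 1)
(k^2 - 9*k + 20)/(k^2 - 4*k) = (k - 5)/k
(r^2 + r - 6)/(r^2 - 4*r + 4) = (r + 3)/(r - 2)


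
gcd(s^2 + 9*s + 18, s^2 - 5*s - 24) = s + 3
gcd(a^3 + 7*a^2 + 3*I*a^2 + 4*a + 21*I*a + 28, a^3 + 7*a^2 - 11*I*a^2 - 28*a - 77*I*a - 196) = a + 7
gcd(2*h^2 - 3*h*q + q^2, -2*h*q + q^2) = -2*h + q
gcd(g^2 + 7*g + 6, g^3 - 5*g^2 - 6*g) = g + 1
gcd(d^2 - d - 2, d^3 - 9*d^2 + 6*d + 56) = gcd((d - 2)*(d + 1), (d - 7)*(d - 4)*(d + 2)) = 1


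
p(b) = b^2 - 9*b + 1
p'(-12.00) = -33.00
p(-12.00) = 253.00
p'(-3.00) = -15.00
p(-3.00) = 37.00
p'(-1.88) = -12.76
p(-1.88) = 21.45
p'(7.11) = 5.22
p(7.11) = -12.44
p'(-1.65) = -12.30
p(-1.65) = 18.57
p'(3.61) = -1.78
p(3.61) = -18.46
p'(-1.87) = -12.74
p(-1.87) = 21.33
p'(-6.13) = -21.26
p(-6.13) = 93.75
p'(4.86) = 0.72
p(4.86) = -19.12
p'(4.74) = 0.48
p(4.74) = -19.19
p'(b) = 2*b - 9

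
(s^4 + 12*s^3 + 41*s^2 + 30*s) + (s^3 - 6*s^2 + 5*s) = s^4 + 13*s^3 + 35*s^2 + 35*s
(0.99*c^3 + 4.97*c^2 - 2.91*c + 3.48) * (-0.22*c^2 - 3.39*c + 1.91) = -0.2178*c^5 - 4.4495*c^4 - 14.3172*c^3 + 18.592*c^2 - 17.3553*c + 6.6468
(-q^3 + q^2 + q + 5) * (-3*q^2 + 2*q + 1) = 3*q^5 - 5*q^4 - 2*q^3 - 12*q^2 + 11*q + 5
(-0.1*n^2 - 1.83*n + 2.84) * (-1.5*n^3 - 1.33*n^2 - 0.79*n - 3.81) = 0.15*n^5 + 2.878*n^4 - 1.7471*n^3 - 1.9505*n^2 + 4.7287*n - 10.8204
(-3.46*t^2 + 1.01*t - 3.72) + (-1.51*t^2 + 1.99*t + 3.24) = -4.97*t^2 + 3.0*t - 0.48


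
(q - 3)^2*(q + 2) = q^3 - 4*q^2 - 3*q + 18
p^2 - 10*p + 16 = (p - 8)*(p - 2)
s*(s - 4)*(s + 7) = s^3 + 3*s^2 - 28*s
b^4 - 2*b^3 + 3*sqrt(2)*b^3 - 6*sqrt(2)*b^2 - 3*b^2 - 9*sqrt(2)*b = b*(b - 3)*(b + 1)*(b + 3*sqrt(2))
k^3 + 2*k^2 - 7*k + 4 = (k - 1)^2*(k + 4)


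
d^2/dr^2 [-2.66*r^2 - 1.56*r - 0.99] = -5.32000000000000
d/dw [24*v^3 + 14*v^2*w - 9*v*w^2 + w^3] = 14*v^2 - 18*v*w + 3*w^2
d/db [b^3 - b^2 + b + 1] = 3*b^2 - 2*b + 1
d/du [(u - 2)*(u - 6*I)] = 2*u - 2 - 6*I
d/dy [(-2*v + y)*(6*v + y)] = 4*v + 2*y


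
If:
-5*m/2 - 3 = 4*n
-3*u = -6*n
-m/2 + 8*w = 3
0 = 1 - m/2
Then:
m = 2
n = -2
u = -4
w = 1/2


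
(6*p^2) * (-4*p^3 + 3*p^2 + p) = -24*p^5 + 18*p^4 + 6*p^3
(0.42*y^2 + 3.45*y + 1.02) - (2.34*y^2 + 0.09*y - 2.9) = -1.92*y^2 + 3.36*y + 3.92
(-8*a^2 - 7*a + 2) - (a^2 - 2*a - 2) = -9*a^2 - 5*a + 4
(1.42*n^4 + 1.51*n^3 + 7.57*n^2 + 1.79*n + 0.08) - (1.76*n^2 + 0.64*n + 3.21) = 1.42*n^4 + 1.51*n^3 + 5.81*n^2 + 1.15*n - 3.13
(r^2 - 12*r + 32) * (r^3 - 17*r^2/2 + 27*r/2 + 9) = r^5 - 41*r^4/2 + 295*r^3/2 - 425*r^2 + 324*r + 288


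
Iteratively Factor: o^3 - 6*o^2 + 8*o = (o)*(o^2 - 6*o + 8) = o*(o - 2)*(o - 4)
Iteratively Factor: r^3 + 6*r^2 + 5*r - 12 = (r + 4)*(r^2 + 2*r - 3) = (r + 3)*(r + 4)*(r - 1)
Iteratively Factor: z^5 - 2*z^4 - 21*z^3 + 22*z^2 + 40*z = (z + 1)*(z^4 - 3*z^3 - 18*z^2 + 40*z) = (z - 5)*(z + 1)*(z^3 + 2*z^2 - 8*z) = (z - 5)*(z - 2)*(z + 1)*(z^2 + 4*z) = z*(z - 5)*(z - 2)*(z + 1)*(z + 4)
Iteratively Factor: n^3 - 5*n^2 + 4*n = (n - 1)*(n^2 - 4*n) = n*(n - 1)*(n - 4)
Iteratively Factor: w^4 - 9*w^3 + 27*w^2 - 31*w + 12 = (w - 4)*(w^3 - 5*w^2 + 7*w - 3) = (w - 4)*(w - 1)*(w^2 - 4*w + 3) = (w - 4)*(w - 3)*(w - 1)*(w - 1)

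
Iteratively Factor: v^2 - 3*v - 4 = (v + 1)*(v - 4)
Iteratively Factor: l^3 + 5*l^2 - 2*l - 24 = (l + 4)*(l^2 + l - 6) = (l - 2)*(l + 4)*(l + 3)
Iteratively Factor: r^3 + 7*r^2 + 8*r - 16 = (r + 4)*(r^2 + 3*r - 4) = (r + 4)^2*(r - 1)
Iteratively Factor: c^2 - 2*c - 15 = (c + 3)*(c - 5)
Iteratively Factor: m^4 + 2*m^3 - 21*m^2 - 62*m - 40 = (m + 4)*(m^3 - 2*m^2 - 13*m - 10) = (m + 2)*(m + 4)*(m^2 - 4*m - 5) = (m - 5)*(m + 2)*(m + 4)*(m + 1)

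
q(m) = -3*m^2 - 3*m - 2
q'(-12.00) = 69.00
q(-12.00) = -398.00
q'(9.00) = -57.00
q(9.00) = -272.00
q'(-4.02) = 21.12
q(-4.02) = -38.42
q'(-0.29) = -1.26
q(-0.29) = -1.38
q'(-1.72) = 7.32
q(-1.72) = -5.72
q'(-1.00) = 3.00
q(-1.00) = -2.00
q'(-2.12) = 9.72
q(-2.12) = -9.12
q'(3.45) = -23.70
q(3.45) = -48.06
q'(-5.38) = 29.28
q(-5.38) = -72.69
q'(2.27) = -16.62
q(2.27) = -24.27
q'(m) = -6*m - 3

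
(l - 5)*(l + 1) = l^2 - 4*l - 5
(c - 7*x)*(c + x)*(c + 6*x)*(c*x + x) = c^4*x + c^3*x - 43*c^2*x^3 - 42*c*x^4 - 43*c*x^3 - 42*x^4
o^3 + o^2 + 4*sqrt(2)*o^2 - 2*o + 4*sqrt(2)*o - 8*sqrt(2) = (o - 1)*(o + 2)*(o + 4*sqrt(2))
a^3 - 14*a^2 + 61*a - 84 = (a - 7)*(a - 4)*(a - 3)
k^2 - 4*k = k*(k - 4)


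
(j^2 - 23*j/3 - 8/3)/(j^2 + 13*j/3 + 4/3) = (j - 8)/(j + 4)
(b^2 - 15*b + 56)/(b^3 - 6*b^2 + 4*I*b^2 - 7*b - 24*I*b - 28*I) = (b - 8)/(b^2 + b*(1 + 4*I) + 4*I)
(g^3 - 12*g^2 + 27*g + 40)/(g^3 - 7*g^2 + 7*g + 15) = (g - 8)/(g - 3)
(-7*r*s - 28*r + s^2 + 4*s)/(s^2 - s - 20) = (-7*r + s)/(s - 5)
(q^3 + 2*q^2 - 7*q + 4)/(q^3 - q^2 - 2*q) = (-q^3 - 2*q^2 + 7*q - 4)/(q*(-q^2 + q + 2))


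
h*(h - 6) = h^2 - 6*h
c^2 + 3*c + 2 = (c + 1)*(c + 2)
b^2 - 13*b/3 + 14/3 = (b - 7/3)*(b - 2)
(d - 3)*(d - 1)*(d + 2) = d^3 - 2*d^2 - 5*d + 6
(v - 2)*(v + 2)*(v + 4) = v^3 + 4*v^2 - 4*v - 16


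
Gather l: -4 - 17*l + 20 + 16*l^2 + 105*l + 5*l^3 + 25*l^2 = 5*l^3 + 41*l^2 + 88*l + 16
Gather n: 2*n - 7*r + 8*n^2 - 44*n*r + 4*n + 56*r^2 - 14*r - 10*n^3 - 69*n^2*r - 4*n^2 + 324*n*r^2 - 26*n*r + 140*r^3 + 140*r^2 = -10*n^3 + n^2*(4 - 69*r) + n*(324*r^2 - 70*r + 6) + 140*r^3 + 196*r^2 - 21*r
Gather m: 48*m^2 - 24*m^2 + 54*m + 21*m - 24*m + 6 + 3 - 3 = 24*m^2 + 51*m + 6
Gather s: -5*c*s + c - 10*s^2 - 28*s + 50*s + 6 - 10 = c - 10*s^2 + s*(22 - 5*c) - 4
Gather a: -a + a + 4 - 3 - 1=0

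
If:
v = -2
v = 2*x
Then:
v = -2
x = -1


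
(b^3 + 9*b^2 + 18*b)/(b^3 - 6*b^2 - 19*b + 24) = b*(b + 6)/(b^2 - 9*b + 8)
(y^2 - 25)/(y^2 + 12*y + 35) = (y - 5)/(y + 7)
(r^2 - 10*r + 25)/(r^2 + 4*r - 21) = (r^2 - 10*r + 25)/(r^2 + 4*r - 21)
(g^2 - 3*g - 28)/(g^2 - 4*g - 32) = (g - 7)/(g - 8)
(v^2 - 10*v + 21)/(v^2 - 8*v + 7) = (v - 3)/(v - 1)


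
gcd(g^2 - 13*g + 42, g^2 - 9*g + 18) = g - 6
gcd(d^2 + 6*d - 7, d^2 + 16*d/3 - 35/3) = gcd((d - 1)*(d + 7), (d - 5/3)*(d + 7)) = d + 7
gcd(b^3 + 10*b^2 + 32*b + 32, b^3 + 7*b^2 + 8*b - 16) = b^2 + 8*b + 16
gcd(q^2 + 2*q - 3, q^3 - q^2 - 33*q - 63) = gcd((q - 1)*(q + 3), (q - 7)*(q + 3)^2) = q + 3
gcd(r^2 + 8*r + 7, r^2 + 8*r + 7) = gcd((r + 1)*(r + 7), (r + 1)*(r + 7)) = r^2 + 8*r + 7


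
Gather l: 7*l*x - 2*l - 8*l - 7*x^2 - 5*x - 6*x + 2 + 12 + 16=l*(7*x - 10) - 7*x^2 - 11*x + 30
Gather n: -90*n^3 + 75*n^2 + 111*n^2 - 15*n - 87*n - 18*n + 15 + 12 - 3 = -90*n^3 + 186*n^2 - 120*n + 24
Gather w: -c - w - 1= -c - w - 1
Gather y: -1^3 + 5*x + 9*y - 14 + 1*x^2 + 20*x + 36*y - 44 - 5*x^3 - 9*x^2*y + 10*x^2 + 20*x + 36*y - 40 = -5*x^3 + 11*x^2 + 45*x + y*(81 - 9*x^2) - 99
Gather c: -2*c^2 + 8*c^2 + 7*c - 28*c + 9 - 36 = 6*c^2 - 21*c - 27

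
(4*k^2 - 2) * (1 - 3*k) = -12*k^3 + 4*k^2 + 6*k - 2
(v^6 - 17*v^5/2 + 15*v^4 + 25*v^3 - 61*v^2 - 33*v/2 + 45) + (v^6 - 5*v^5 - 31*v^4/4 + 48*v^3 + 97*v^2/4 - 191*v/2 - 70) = 2*v^6 - 27*v^5/2 + 29*v^4/4 + 73*v^3 - 147*v^2/4 - 112*v - 25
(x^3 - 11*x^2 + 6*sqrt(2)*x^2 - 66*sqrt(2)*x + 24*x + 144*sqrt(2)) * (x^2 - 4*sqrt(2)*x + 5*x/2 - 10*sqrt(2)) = x^5 - 17*x^4/2 + 2*sqrt(2)*x^4 - 103*x^3/2 - 17*sqrt(2)*x^3 - 7*sqrt(2)*x^2 + 468*x^2 + 168*x + 120*sqrt(2)*x - 2880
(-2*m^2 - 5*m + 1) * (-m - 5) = 2*m^3 + 15*m^2 + 24*m - 5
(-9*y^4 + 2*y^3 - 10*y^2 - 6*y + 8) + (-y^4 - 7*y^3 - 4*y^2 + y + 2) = -10*y^4 - 5*y^3 - 14*y^2 - 5*y + 10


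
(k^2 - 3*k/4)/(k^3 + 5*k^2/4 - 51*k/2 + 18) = k/(k^2 + 2*k - 24)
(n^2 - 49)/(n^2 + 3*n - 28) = (n - 7)/(n - 4)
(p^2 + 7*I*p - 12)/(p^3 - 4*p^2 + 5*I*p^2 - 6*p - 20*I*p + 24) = (p + 4*I)/(p^2 + 2*p*(-2 + I) - 8*I)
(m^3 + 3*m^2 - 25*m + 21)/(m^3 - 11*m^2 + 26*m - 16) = (m^2 + 4*m - 21)/(m^2 - 10*m + 16)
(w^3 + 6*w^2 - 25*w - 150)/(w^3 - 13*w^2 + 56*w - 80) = (w^2 + 11*w + 30)/(w^2 - 8*w + 16)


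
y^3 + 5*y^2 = y^2*(y + 5)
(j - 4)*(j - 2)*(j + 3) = j^3 - 3*j^2 - 10*j + 24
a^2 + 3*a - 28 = (a - 4)*(a + 7)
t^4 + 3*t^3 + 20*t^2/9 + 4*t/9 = t*(t + 1/3)*(t + 2/3)*(t + 2)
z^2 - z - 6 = (z - 3)*(z + 2)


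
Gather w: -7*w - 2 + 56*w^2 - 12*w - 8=56*w^2 - 19*w - 10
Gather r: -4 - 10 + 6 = -8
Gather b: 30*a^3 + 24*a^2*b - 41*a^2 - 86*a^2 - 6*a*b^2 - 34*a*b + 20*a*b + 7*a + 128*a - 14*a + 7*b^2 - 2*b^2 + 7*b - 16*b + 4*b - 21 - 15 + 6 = 30*a^3 - 127*a^2 + 121*a + b^2*(5 - 6*a) + b*(24*a^2 - 14*a - 5) - 30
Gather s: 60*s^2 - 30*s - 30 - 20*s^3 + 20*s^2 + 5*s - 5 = -20*s^3 + 80*s^2 - 25*s - 35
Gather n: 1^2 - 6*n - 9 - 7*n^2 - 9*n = -7*n^2 - 15*n - 8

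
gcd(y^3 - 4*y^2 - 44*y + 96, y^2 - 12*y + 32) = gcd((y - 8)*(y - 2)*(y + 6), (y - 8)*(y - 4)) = y - 8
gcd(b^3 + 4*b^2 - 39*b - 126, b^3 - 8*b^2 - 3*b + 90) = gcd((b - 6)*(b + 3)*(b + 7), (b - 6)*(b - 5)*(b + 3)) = b^2 - 3*b - 18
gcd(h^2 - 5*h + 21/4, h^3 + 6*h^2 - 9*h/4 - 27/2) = h - 3/2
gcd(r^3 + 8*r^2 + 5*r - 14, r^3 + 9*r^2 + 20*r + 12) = r + 2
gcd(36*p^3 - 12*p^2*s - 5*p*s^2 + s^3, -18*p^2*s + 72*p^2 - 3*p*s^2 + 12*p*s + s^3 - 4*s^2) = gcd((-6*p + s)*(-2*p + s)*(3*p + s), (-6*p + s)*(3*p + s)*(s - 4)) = 18*p^2 + 3*p*s - s^2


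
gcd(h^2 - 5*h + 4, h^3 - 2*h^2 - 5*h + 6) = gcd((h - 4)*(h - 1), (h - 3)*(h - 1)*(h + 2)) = h - 1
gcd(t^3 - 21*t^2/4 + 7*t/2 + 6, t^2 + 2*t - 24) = t - 4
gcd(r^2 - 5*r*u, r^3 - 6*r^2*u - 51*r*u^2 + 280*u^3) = r - 5*u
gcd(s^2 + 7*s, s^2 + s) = s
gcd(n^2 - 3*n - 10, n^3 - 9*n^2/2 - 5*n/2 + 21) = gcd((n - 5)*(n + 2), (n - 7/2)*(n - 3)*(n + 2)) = n + 2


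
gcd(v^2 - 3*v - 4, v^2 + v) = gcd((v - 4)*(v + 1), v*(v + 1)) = v + 1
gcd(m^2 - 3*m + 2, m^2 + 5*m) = 1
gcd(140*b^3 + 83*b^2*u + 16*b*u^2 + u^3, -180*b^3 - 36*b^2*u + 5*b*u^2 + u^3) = 5*b + u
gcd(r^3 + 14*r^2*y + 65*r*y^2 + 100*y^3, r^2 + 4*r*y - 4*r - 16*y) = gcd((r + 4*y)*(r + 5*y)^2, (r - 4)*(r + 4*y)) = r + 4*y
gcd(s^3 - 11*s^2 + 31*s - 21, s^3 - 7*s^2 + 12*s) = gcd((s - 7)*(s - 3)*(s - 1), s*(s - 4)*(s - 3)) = s - 3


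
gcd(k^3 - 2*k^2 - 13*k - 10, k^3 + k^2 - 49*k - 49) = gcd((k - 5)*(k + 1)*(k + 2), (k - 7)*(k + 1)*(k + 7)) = k + 1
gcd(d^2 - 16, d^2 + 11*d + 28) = d + 4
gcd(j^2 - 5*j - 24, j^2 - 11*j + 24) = j - 8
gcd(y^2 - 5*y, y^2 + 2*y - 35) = y - 5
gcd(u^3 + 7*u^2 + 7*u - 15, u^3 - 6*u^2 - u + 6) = u - 1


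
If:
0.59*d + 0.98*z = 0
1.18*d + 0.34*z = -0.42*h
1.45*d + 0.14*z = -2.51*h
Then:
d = 0.00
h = 0.00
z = 0.00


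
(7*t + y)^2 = 49*t^2 + 14*t*y + y^2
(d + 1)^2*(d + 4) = d^3 + 6*d^2 + 9*d + 4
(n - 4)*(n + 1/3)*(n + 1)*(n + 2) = n^4 - 2*n^3/3 - 31*n^2/3 - 34*n/3 - 8/3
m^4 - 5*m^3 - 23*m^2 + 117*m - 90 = (m - 6)*(m - 3)*(m - 1)*(m + 5)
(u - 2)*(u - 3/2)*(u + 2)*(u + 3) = u^4 + 3*u^3/2 - 17*u^2/2 - 6*u + 18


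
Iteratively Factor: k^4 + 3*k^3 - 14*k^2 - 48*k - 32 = (k - 4)*(k^3 + 7*k^2 + 14*k + 8) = (k - 4)*(k + 4)*(k^2 + 3*k + 2) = (k - 4)*(k + 2)*(k + 4)*(k + 1)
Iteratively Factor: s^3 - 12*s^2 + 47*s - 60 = (s - 4)*(s^2 - 8*s + 15) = (s - 4)*(s - 3)*(s - 5)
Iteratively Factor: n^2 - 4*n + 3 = (n - 1)*(n - 3)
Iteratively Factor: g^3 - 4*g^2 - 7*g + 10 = (g - 1)*(g^2 - 3*g - 10) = (g - 5)*(g - 1)*(g + 2)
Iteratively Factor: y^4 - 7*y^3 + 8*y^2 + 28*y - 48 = (y - 3)*(y^3 - 4*y^2 - 4*y + 16) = (y - 3)*(y + 2)*(y^2 - 6*y + 8) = (y - 3)*(y - 2)*(y + 2)*(y - 4)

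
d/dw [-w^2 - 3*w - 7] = -2*w - 3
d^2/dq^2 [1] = 0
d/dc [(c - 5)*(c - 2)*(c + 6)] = 3*c^2 - 2*c - 32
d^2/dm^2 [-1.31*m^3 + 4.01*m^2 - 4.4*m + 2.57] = 8.02 - 7.86*m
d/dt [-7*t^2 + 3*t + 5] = 3 - 14*t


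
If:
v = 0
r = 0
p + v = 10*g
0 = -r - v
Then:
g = p/10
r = 0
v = 0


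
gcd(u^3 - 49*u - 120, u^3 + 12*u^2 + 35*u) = u + 5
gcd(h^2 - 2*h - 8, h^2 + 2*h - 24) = h - 4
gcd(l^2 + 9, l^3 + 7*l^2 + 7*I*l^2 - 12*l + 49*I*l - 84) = l + 3*I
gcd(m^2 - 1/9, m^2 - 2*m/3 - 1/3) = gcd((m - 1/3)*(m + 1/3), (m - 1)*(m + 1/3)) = m + 1/3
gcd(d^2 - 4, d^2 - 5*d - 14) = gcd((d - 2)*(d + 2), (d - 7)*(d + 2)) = d + 2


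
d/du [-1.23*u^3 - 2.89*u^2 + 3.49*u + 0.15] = -3.69*u^2 - 5.78*u + 3.49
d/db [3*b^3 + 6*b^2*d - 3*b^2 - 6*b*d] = 9*b^2 + 12*b*d - 6*b - 6*d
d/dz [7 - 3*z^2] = -6*z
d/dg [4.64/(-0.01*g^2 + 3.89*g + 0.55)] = (0.0928*g - 18.0496)/(-0.01*g^2 + 3.89*g + 0.55)^2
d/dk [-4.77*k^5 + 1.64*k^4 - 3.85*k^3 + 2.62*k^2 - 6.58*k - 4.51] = -23.85*k^4 + 6.56*k^3 - 11.55*k^2 + 5.24*k - 6.58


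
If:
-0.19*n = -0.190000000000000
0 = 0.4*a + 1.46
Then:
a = -3.65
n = 1.00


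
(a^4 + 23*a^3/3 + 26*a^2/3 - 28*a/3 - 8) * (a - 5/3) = a^5 + 6*a^4 - 37*a^3/9 - 214*a^2/9 + 68*a/9 + 40/3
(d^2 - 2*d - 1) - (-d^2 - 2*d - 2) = 2*d^2 + 1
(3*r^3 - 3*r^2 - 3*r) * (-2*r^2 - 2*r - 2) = -6*r^5 + 6*r^3 + 12*r^2 + 6*r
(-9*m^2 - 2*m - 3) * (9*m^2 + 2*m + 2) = -81*m^4 - 36*m^3 - 49*m^2 - 10*m - 6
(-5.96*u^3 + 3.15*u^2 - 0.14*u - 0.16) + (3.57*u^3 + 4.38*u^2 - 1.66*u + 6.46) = -2.39*u^3 + 7.53*u^2 - 1.8*u + 6.3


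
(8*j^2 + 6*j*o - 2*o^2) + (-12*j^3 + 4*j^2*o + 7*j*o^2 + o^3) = -12*j^3 + 4*j^2*o + 8*j^2 + 7*j*o^2 + 6*j*o + o^3 - 2*o^2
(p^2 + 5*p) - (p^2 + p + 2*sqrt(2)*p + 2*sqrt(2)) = -2*sqrt(2)*p + 4*p - 2*sqrt(2)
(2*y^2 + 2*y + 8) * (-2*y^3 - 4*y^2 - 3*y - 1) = -4*y^5 - 12*y^4 - 30*y^3 - 40*y^2 - 26*y - 8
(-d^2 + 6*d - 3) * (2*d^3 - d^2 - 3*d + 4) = -2*d^5 + 13*d^4 - 9*d^3 - 19*d^2 + 33*d - 12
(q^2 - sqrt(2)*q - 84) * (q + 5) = q^3 - sqrt(2)*q^2 + 5*q^2 - 84*q - 5*sqrt(2)*q - 420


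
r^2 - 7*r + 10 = (r - 5)*(r - 2)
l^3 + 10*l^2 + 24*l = l*(l + 4)*(l + 6)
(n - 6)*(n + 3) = n^2 - 3*n - 18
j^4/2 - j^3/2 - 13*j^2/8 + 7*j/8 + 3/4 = (j/2 + 1/4)*(j - 2)*(j - 1)*(j + 3/2)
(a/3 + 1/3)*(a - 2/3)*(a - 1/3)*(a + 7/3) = a^4/3 + 7*a^3/9 - 7*a^2/27 - 43*a/81 + 14/81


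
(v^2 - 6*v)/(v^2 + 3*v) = (v - 6)/(v + 3)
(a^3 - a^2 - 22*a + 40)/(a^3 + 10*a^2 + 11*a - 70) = (a - 4)/(a + 7)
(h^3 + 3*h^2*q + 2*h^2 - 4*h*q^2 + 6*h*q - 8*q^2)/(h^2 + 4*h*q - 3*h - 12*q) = (h^2 - h*q + 2*h - 2*q)/(h - 3)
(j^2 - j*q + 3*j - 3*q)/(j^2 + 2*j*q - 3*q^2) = (j + 3)/(j + 3*q)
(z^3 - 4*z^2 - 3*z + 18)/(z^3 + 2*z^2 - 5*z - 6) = (z^3 - 4*z^2 - 3*z + 18)/(z^3 + 2*z^2 - 5*z - 6)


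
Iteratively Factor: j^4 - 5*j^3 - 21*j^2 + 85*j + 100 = (j - 5)*(j^3 - 21*j - 20) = (j - 5)^2*(j^2 + 5*j + 4) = (j - 5)^2*(j + 4)*(j + 1)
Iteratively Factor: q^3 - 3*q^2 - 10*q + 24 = (q + 3)*(q^2 - 6*q + 8) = (q - 4)*(q + 3)*(q - 2)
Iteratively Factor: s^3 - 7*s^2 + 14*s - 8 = (s - 1)*(s^2 - 6*s + 8) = (s - 2)*(s - 1)*(s - 4)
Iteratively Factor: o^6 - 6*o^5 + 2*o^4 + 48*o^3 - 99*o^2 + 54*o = (o - 3)*(o^5 - 3*o^4 - 7*o^3 + 27*o^2 - 18*o) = o*(o - 3)*(o^4 - 3*o^3 - 7*o^2 + 27*o - 18) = o*(o - 3)*(o + 3)*(o^3 - 6*o^2 + 11*o - 6) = o*(o - 3)^2*(o + 3)*(o^2 - 3*o + 2) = o*(o - 3)^2*(o - 1)*(o + 3)*(o - 2)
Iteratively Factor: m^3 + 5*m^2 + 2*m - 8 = (m - 1)*(m^2 + 6*m + 8) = (m - 1)*(m + 4)*(m + 2)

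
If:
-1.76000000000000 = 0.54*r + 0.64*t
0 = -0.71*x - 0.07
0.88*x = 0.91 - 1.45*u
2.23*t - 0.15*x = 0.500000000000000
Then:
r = -3.52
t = 0.22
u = 0.69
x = -0.10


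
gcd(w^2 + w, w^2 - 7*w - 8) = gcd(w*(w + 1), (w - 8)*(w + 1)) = w + 1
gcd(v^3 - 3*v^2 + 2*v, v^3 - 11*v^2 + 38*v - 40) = v - 2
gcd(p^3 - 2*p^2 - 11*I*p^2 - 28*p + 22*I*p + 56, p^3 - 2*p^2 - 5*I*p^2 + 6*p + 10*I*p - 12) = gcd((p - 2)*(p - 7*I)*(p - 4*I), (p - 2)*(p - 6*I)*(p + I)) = p - 2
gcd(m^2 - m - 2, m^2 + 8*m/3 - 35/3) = 1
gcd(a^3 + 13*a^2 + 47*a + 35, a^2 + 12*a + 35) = a^2 + 12*a + 35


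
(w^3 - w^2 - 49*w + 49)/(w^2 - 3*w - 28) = (w^2 + 6*w - 7)/(w + 4)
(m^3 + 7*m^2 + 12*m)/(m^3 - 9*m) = (m + 4)/(m - 3)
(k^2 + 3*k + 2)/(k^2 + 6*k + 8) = (k + 1)/(k + 4)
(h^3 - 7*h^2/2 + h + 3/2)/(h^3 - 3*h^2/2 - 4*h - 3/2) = (h - 1)/(h + 1)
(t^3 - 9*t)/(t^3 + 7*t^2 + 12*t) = (t - 3)/(t + 4)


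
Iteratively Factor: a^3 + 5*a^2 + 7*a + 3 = (a + 1)*(a^2 + 4*a + 3) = (a + 1)^2*(a + 3)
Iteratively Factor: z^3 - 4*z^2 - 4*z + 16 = (z - 2)*(z^2 - 2*z - 8) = (z - 4)*(z - 2)*(z + 2)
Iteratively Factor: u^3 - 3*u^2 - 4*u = (u - 4)*(u^2 + u) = u*(u - 4)*(u + 1)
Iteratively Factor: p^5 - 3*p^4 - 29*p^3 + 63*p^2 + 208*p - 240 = (p - 5)*(p^4 + 2*p^3 - 19*p^2 - 32*p + 48) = (p - 5)*(p - 4)*(p^3 + 6*p^2 + 5*p - 12) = (p - 5)*(p - 4)*(p - 1)*(p^2 + 7*p + 12) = (p - 5)*(p - 4)*(p - 1)*(p + 3)*(p + 4)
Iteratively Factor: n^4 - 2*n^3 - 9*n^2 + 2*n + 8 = (n + 2)*(n^3 - 4*n^2 - n + 4) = (n + 1)*(n + 2)*(n^2 - 5*n + 4) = (n - 1)*(n + 1)*(n + 2)*(n - 4)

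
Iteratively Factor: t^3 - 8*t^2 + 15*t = (t - 3)*(t^2 - 5*t) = t*(t - 3)*(t - 5)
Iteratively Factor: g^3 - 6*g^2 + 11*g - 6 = (g - 1)*(g^2 - 5*g + 6) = (g - 2)*(g - 1)*(g - 3)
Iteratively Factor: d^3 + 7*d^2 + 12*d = (d)*(d^2 + 7*d + 12) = d*(d + 3)*(d + 4)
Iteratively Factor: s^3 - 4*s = (s - 2)*(s^2 + 2*s) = s*(s - 2)*(s + 2)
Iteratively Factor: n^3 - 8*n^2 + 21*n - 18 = (n - 3)*(n^2 - 5*n + 6) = (n - 3)^2*(n - 2)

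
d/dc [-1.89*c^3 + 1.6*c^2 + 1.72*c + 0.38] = -5.67*c^2 + 3.2*c + 1.72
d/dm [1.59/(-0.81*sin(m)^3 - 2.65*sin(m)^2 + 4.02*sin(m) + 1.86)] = (3.8637*sin(m)^2 + 8.427*sin(m) - 6.3918)*cos(m)/(0.81*sin(m)^3 + 2.65*sin(m)^2 - 4.02*sin(m) - 1.86)^2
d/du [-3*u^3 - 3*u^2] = 3*u*(-3*u - 2)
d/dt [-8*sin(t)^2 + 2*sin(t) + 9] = 2*(1 - 8*sin(t))*cos(t)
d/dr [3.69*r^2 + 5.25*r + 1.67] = 7.38*r + 5.25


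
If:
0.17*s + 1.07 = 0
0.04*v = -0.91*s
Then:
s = -6.29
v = 143.19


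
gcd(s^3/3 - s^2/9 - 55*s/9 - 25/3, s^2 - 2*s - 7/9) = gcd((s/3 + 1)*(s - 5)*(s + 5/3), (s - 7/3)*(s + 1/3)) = 1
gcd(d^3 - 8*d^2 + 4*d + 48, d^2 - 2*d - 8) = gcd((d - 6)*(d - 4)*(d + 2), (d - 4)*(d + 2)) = d^2 - 2*d - 8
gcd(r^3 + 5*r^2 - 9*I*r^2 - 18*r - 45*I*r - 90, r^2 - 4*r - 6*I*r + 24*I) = r - 6*I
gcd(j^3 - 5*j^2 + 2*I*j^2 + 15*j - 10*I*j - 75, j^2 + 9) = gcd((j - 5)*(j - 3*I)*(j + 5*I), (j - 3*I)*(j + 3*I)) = j - 3*I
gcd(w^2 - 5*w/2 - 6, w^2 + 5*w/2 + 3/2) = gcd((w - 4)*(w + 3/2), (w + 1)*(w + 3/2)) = w + 3/2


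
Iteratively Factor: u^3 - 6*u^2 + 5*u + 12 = (u - 4)*(u^2 - 2*u - 3) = (u - 4)*(u - 3)*(u + 1)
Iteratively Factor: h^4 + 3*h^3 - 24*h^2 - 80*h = (h)*(h^3 + 3*h^2 - 24*h - 80) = h*(h - 5)*(h^2 + 8*h + 16) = h*(h - 5)*(h + 4)*(h + 4)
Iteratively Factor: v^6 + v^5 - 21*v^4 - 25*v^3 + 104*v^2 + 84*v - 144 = (v + 3)*(v^5 - 2*v^4 - 15*v^3 + 20*v^2 + 44*v - 48) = (v - 1)*(v + 3)*(v^4 - v^3 - 16*v^2 + 4*v + 48) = (v - 1)*(v + 2)*(v + 3)*(v^3 - 3*v^2 - 10*v + 24) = (v - 1)*(v + 2)*(v + 3)^2*(v^2 - 6*v + 8) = (v - 4)*(v - 1)*(v + 2)*(v + 3)^2*(v - 2)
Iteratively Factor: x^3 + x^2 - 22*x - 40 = (x - 5)*(x^2 + 6*x + 8) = (x - 5)*(x + 2)*(x + 4)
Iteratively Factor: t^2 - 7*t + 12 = (t - 3)*(t - 4)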